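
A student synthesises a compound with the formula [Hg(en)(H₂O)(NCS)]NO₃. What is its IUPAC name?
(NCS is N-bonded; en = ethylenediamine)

aqua(ethylenediamine)isothiocyanatomercury(II) nitrate

The 1 nitrate counter-ion carries a total charge of -1, so each complex ion is 1+.
Ligand charges: 1×isothiocyanato (-1 each), 1×aqua (neutral), 1×ethylenediamine (neutral); total -1. So Hg + (-1) = 1+, giving Hg = +2.
Ligands are named alphabetically: aqua before ethylenediamine before isothiocyanato.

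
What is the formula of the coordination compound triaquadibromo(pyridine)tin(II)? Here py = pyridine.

Ligands: 3 aqua (H2O, neutral), 2 bromo (Br, -1), 1 pyridine (py, neutral). Ligand charge sum = -2.
With Sn in oxidation state +2, the complex ion is [Sn...].

[SnBr2(H2O)3(py)]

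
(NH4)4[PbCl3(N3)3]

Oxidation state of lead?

+2

4 ammonium outside the brackets (+1 each) → the complex ion is 4−.
Ligand charges: 3×N3 = -3; 3×Cl = -3; sum -6.
Pb + (-6) = 4− ⇒ Pb is +2.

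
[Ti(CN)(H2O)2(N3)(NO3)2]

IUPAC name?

There is no counter-ion, so the complex is neutral overall.
Ligand charges: 1×azido (-1 each), 1×cyano (-1 each), 2×aqua (neutral), 2×nitrato (-1 each); total -4. So Ti + (-4) = 0, giving Ti = +4.
Ligands are named alphabetically: aqua before azido before cyano before nitrato.

diaquaazidocyanodinitratotitanium(IV)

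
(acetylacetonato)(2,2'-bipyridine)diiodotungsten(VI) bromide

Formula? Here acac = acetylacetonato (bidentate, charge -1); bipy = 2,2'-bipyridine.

Ligands: 1 acetylacetonato (acac, -1), 1 2,2'-bipyridine (bipy, neutral), 2 iodo (I, -1). Ligand charge sum = -3.
With W in oxidation state +6, the complex ion is [W...]^3+.
Charge balance with bromide (-1) requires 1 complex ion per 3 bromide.

[W(acac)(bipy)I2]Br3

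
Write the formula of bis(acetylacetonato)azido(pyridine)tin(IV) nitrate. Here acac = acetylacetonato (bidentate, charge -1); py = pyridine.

[Sn(acac)2(N3)(py)]NO3

Ligands: 2 acetylacetonato (acac, -1), 1 azido (N3, -1), 1 pyridine (py, neutral). Ligand charge sum = -3.
Charge balance with nitrate (-1) requires 1 complex ion per 1 nitrate.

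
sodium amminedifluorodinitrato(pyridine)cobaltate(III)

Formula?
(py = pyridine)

Na[CoF2(NH3)(NO3)2(py)]

Ligands: 1 pyridine (py, neutral), 1 ammine (NH3, neutral), 2 fluoro (F, -1), 2 nitrato (NO3, -1). Ligand charge sum = -4.
Charge balance with sodium (+1) requires 1 complex ion per 1 sodium.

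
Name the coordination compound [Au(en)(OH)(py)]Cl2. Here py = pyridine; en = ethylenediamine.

(ethylenediamine)hydroxo(pyridine)gold(III) chloride

The 2 chloride counter-ions carry a total charge of -2, so each complex ion is 2+.
Ligand charges: 1×pyridine (neutral), 1×hydroxo (-1 each), 1×ethylenediamine (neutral); total -1. So Au + (-1) = 2+, giving Au = +3.
Ligands are named alphabetically: ethylenediamine before hydroxo before pyridine.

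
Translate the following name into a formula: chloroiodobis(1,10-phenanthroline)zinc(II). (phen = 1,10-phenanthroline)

[ZnClI(phen)2]

Ligands: 1 chloro (Cl, -1), 2 1,10-phenanthroline (phen, neutral), 1 iodo (I, -1). Ligand charge sum = -2.
With Zn in oxidation state +2, the complex ion is [Zn...].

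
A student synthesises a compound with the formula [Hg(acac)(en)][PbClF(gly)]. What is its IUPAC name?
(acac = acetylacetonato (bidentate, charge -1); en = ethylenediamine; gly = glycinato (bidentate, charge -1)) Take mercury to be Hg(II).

Both ions are complex: the cation is named first with the plain metal name, the anion second with the -ate form; each ion's ligands are alphabetised independently.
Hg is given as +2; the cation's ligand charges sum to -1, so the complex cation is 1+.
A 1:1 salt means the anion carries the equal and opposite charge, 1−.
Anion: ligand charges sum to -3; for the ion to be 1−, Pb = +2.

(acetylacetonato)(ethylenediamine)mercury(II) chlorofluoro(glycinato)plumbate(II)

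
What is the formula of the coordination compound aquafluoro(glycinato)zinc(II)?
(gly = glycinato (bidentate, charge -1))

Ligands: 1 aqua (H2O, neutral), 1 glycinato (gly, -1), 1 fluoro (F, -1). Ligand charge sum = -2.
With Zn in oxidation state +2, the complex ion is [Zn...].

[ZnF(gly)(H2O)]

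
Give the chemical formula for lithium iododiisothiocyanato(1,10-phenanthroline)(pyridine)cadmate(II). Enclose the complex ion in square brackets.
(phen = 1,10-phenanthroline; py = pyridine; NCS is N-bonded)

Ligands: 1 1,10-phenanthroline (phen, neutral), 1 pyridine (py, neutral), 1 iodo (I, -1), 2 isothiocyanato (NCS, -1). Ligand charge sum = -3.
With Cd in oxidation state +2, the complex ion is [Cd...]^1−.
Charge balance with lithium (+1) requires 1 complex ion per 1 lithium.

Li[CdI(NCS)2(phen)(py)]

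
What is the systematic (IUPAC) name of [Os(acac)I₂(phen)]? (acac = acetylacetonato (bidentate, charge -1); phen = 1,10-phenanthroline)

(acetylacetonato)diiodo(1,10-phenanthroline)osmium(III)

There is no counter-ion, so the complex is neutral overall.
Ligand charges: 2×iodo (-1 each), 1×acetylacetonato (-1 each), 1×1,10-phenanthroline (neutral); total -3. So Os + (-3) = 0, giving Os = +3.
Ligands are named alphabetically: acetylacetonato before iodo before phenanthroline.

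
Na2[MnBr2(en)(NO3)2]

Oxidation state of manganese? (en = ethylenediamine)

2 sodium outside the brackets (+1 each) → the complex ion is 2−.
Ligand charges: 2×NO3 = -2; 2×Br = -2; 1×en neutral; sum -4.
Mn + (-4) = 2− ⇒ Mn is +2.

+2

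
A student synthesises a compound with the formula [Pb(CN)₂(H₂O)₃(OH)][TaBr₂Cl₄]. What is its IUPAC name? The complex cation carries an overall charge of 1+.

triaquadicyanohydroxolead(IV) dibromotetrachlorotantalate(V)

The complex cation is given as 1+; its ligand charges sum to -3, so Pb = +4.
A 1:1 salt means the anion carries the equal and opposite charge, 1−.
Anion: ligand charges sum to -6; for the ion to be 1−, Ta = +5.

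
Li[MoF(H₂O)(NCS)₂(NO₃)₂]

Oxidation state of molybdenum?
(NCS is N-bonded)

1 lithium outside the brackets (+1 each) → the complex ion is 1−.
Ligand charges: 2×NCS = -2; 1×H2O neutral; 2×NO3 = -2; 1×F = -1; sum -5.
Mo + (-5) = 1− ⇒ Mo is +4.

+4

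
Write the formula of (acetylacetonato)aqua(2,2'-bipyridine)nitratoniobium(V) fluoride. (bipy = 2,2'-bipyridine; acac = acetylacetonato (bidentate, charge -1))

[Nb(acac)(bipy)(H2O)(NO3)]F3

Ligands: 1 aqua (H2O, neutral), 1 2,2'-bipyridine (bipy, neutral), 1 acetylacetonato (acac, -1), 1 nitrato (NO3, -1). Ligand charge sum = -2.
Charge balance with fluoride (-1) requires 1 complex ion per 3 fluoride.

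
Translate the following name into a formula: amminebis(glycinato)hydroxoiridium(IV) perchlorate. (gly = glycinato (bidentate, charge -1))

Ligands: 2 glycinato (gly, -1), 1 ammine (NH3, neutral), 1 hydroxo (OH, -1). Ligand charge sum = -3.
With Ir in oxidation state +4, the complex ion is [Ir...]^1+.
Charge balance with perchlorate (-1) requires 1 complex ion per 1 perchlorate.

[Ir(gly)2(NH3)(OH)]ClO4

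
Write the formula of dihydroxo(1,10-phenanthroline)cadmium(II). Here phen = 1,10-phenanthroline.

Ligands: 2 hydroxo (OH, -1), 1 1,10-phenanthroline (phen, neutral). Ligand charge sum = -2.
With Cd in oxidation state +2, the complex ion is [Cd...].

[Cd(OH)2(phen)]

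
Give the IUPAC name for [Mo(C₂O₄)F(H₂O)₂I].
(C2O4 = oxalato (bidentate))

There is no counter-ion, so the complex is neutral overall.
Ligand charges: 1×iodo (-1 each), 2×aqua (neutral), 1×fluoro (-1 each), 1×oxalato (-2 each); total -4. So Mo + (-4) = 0, giving Mo = +4.
Ligands are named alphabetically: aqua before fluoro before iodo before oxalato.

diaquafluoroiodooxalatomolybdenum(IV)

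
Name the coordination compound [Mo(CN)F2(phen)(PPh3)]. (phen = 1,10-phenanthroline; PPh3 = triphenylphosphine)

There is no counter-ion, so the complex is neutral overall.
Ligand charges: 1×1,10-phenanthroline (neutral), 1×cyano (-1 each), 1×triphenylphosphine (neutral), 2×fluoro (-1 each); total -3. So Mo + (-3) = 0, giving Mo = +3.
Ligands are named alphabetically: cyano before fluoro before phenanthroline before triphenylphosphine.

cyanodifluoro(1,10-phenanthroline)(triphenylphosphine)molybdenum(III)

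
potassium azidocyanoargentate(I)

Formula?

K[Ag(CN)(N3)]

Ligands: 1 azido (N3, -1), 1 cyano (CN, -1). Ligand charge sum = -2.
Charge balance with potassium (+1) requires 1 complex ion per 1 potassium.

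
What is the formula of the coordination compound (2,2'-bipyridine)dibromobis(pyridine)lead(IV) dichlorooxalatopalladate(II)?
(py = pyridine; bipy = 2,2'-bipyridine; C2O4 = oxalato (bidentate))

[Pb(bipy)Br2(py)2][Pd(C2O4)Cl2]

Cation [Pb…]: ligand charges -2, Pb(IV) ⇒ ion charge 2+.
Anion [Pd…]: ligand charges -4, Pd(II) ⇒ ion charge 2−.
One 2+ cation balances one 2− anion.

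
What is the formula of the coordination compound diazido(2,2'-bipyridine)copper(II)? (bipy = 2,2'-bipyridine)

[Cu(bipy)(N3)2]

Ligands: 1 2,2'-bipyridine (bipy, neutral), 2 azido (N3, -1). Ligand charge sum = -2.
With Cu in oxidation state +2, the complex ion is [Cu...].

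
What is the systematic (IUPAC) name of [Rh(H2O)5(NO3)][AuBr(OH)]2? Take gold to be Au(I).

pentaaquanitratorhodium(III) bromohydroxoaurate(I)

Both ions are complex: the cation is named first with the plain metal name, the anion second with the -ate form; each ion's ligands are alphabetised independently.
Au is given as +1; the anion's ligand charges sum to -2, so the complex anion is 1−.
With 2 anions per cation, the cation must be 2×1 = 2+.
Cation: ligand charges sum to -1; for the ion to be 2+, Rh = +3.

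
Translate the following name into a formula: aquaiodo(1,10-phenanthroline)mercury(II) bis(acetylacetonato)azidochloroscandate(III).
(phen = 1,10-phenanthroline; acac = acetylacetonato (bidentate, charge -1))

Cation [Hg…]: ligand charges -1, Hg(II) ⇒ ion charge 1+.
Anion [Sc…]: ligand charges -4, Sc(III) ⇒ ion charge 1−.

[Hg(H2O)I(phen)][Sc(acac)2Cl(N3)]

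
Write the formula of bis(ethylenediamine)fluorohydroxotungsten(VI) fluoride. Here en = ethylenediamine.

[W(en)2F(OH)]F4

Ligands: 1 fluoro (F, -1), 1 hydroxo (OH, -1), 2 ethylenediamine (en, neutral). Ligand charge sum = -2.
With W in oxidation state +6, the complex ion is [W...]^4+.
Charge balance with fluoride (-1) requires 1 complex ion per 4 fluoride.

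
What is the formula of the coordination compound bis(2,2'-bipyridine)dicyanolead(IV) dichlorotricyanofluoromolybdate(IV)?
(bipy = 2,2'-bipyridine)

Cation [Pb…]: ligand charges -2, Pb(IV) ⇒ ion charge 2+.
Anion [Mo…]: ligand charges -6, Mo(IV) ⇒ ion charge 2−.
One 2+ cation balances one 2− anion.

[Pb(bipy)2(CN)2][MoCl2(CN)3F]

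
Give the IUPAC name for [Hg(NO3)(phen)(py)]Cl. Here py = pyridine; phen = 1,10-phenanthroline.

The 1 chloride counter-ion carries a total charge of -1, so each complex ion is 1+.
Ligand charges: 1×pyridine (neutral), 1×1,10-phenanthroline (neutral), 1×nitrato (-1 each); total -1. So Hg + (-1) = 1+, giving Hg = +2.
Ligands are named alphabetically: nitrato before phenanthroline before pyridine.

nitrato(1,10-phenanthroline)(pyridine)mercury(II) chloride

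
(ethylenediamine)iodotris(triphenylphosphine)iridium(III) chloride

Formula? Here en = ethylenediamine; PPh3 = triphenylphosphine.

[Ir(en)I(PPh3)3]Cl2

Ligands: 1 ethylenediamine (en, neutral), 1 iodo (I, -1), 3 triphenylphosphine (PPh3, neutral). Ligand charge sum = -1.
With Ir in oxidation state +3, the complex ion is [Ir...]^2+.
Charge balance with chloride (-1) requires 1 complex ion per 2 chloride.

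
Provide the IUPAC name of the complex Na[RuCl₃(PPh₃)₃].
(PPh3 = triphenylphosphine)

The 1 sodium counter-ion carries a total charge of +1, so each complex ion is 1−.
Ligand charges: 3×chloro (-1 each), 3×triphenylphosphine (neutral); total -3. So Ru + (-3) = 1−, giving Ru = +2.
Ligands are named alphabetically: chloro before triphenylphosphine.
The complex ion is anionic, so ruthenium takes the -ate form ruthenate(II).

sodium trichlorotris(triphenylphosphine)ruthenate(II)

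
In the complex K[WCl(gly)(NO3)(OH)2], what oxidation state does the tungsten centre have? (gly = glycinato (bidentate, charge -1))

1 potassium outside the brackets (+1 each) → the complex ion is 1−.
Ligand charges: 2×OH = -2; 1×gly = -1; 1×NO3 = -1; 1×Cl = -1; sum -5.
W + (-5) = 1− ⇒ W is +4.

+4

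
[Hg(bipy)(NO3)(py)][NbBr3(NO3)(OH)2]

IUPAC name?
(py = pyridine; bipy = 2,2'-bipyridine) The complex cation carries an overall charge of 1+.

(2,2'-bipyridine)nitrato(pyridine)mercury(II) tribromodihydroxonitratoniobate(V)

The complex cation is given as 1+; its ligand charges sum to -1, so Hg = +2.
A 1:1 salt means the anion carries the equal and opposite charge, 1−.
Anion: ligand charges sum to -6; for the ion to be 1−, Nb = +5.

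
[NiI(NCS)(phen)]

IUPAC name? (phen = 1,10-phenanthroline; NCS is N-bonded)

iodoisothiocyanato(1,10-phenanthroline)nickel(II)

There is no counter-ion, so the complex is neutral overall.
Ligand charges: 1×1,10-phenanthroline (neutral), 1×isothiocyanato (-1 each), 1×iodo (-1 each); total -2. So Ni + (-2) = 0, giving Ni = +2.
Ligands are named alphabetically: iodo before isothiocyanato before phenanthroline.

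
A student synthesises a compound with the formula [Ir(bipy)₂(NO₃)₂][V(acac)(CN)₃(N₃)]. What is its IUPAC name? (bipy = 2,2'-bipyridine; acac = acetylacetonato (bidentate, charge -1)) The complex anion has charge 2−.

bis(2,2'-bipyridine)dinitratoiridium(IV) (acetylacetonato)azidotricyanovanadate(III)

Both ions are complex: the cation is named first with the plain metal name, the anion second with the -ate form; each ion's ligands are alphabetised independently.
The complex anion is given as 2−; its ligand charges sum to -5, so V = +3.
A 1:1 salt means the cation carries the equal and opposite charge, 2+.
Cation: ligand charges sum to -2; for the ion to be 2+, Ir = +4.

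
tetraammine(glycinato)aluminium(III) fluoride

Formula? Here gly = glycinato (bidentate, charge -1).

Ligands: 4 ammine (NH3, neutral), 1 glycinato (gly, -1). Ligand charge sum = -1.
With Al in oxidation state +3, the complex ion is [Al...]^2+.
Charge balance with fluoride (-1) requires 1 complex ion per 2 fluoride.

[Al(gly)(NH3)4]F2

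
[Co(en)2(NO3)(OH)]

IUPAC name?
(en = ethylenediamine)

bis(ethylenediamine)hydroxonitratocobalt(II)

There is no counter-ion, so the complex is neutral overall.
Ligand charges: 1×nitrato (-1 each), 2×ethylenediamine (neutral), 1×hydroxo (-1 each); total -2. So Co + (-2) = 0, giving Co = +2.
Ligands are named alphabetically: ethylenediamine before hydroxo before nitrato.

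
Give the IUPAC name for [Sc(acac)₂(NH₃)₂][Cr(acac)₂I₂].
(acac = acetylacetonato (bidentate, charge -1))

bis(acetylacetonato)diamminescandium(III) bis(acetylacetonato)diiodochromate(III)

Both ions are complex: the cation is named first with the plain metal name, the anion second with the -ate form; each ion's ligands are alphabetised independently.
Scandium is always +3 in its complexes; the cation's ligand charges sum to -2, so the complex cation is 1+.
A 1:1 salt means the anion carries the equal and opposite charge, 1−.
Anion: ligand charges sum to -4; for the ion to be 1−, Cr = +3.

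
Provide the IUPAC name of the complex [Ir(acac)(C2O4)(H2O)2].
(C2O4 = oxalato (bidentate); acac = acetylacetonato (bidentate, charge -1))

There is no counter-ion, so the complex is neutral overall.
Ligand charges: 2×aqua (neutral), 1×oxalato (-2 each), 1×acetylacetonato (-1 each); total -3. So Ir + (-3) = 0, giving Ir = +3.
Ligands are named alphabetically: acetylacetonato before aqua before oxalato.

(acetylacetonato)diaquaoxalatoiridium(III)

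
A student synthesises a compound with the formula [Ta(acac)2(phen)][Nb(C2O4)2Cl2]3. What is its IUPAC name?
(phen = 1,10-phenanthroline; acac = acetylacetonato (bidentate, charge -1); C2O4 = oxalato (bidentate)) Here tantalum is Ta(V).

Both ions are complex: the cation is named first with the plain metal name, the anion second with the -ate form; each ion's ligands are alphabetised independently.
Ta is given as +5; the cation's ligand charges sum to -2, so the complex cation is 3+.
With 3 anions per cation, each anion must be 3/3 = 1−.
Anion: ligand charges sum to -6; for the ion to be 1−, Nb = +5.

bis(acetylacetonato)(1,10-phenanthroline)tantalum(V) dichlorodioxalatoniobate(V)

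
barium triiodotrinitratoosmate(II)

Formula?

Ligands: 3 nitrato (NO3, -1), 3 iodo (I, -1). Ligand charge sum = -6.
With Os in oxidation state +2, the complex ion is [Os...]^4−.
Charge balance with barium (+2) requires 1 complex ion per 2 barium.

Ba2[OsI3(NO3)3]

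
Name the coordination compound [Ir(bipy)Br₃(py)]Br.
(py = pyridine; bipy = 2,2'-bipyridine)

The 1 bromide counter-ion carries a total charge of -1, so each complex ion is 1+.
Ligand charges: 1×pyridine (neutral), 3×bromo (-1 each), 1×2,2'-bipyridine (neutral); total -3. So Ir + (-3) = 1+, giving Ir = +4.
Ligands are named alphabetically: bipyridine before bromo before pyridine.

(2,2'-bipyridine)tribromo(pyridine)iridium(IV) bromide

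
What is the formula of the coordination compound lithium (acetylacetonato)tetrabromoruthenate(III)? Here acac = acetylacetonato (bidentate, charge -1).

Ligands: 4 bromo (Br, -1), 1 acetylacetonato (acac, -1). Ligand charge sum = -5.
With Ru in oxidation state +3, the complex ion is [Ru...]^2−.
Charge balance with lithium (+1) requires 1 complex ion per 2 lithium.

Li2[Ru(acac)Br4]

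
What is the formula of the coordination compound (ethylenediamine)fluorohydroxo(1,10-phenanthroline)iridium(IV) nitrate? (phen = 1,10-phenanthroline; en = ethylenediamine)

Ligands: 1 hydroxo (OH, -1), 1 fluoro (F, -1), 1 1,10-phenanthroline (phen, neutral), 1 ethylenediamine (en, neutral). Ligand charge sum = -2.
With Ir in oxidation state +4, the complex ion is [Ir...]^2+.
Charge balance with nitrate (-1) requires 1 complex ion per 2 nitrate.

[Ir(en)F(OH)(phen)](NO3)2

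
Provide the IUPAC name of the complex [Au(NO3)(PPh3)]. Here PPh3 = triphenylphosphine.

nitrato(triphenylphosphine)gold(I)

There is no counter-ion, so the complex is neutral overall.
Ligand charges: 1×triphenylphosphine (neutral), 1×nitrato (-1 each); total -1. So Au + (-1) = 0, giving Au = +1.
Ligands are named alphabetically: nitrato before triphenylphosphine.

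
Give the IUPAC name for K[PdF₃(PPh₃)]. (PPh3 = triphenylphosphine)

The 1 potassium counter-ion carries a total charge of +1, so each complex ion is 1−.
Ligand charges: 1×triphenylphosphine (neutral), 3×fluoro (-1 each); total -3. So Pd + (-3) = 1−, giving Pd = +2.
Ligands are named alphabetically: fluoro before triphenylphosphine.
The complex ion is anionic, so palladium takes the -ate form palladate(II).

potassium trifluoro(triphenylphosphine)palladate(II)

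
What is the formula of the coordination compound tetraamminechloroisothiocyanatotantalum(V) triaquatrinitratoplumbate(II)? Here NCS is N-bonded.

[TaCl(NCS)(NH3)4][Pb(H2O)3(NO3)3]3

Cation [Ta…]: ligand charges -2, Ta(V) ⇒ ion charge 3+.
Anion [Pb…]: ligand charges -3, Pb(II) ⇒ ion charge 1−.
One 3+ cation requires 3 of the 1− anion.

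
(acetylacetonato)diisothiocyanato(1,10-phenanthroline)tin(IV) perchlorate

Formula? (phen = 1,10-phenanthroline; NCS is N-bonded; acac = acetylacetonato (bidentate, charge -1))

[Sn(acac)(NCS)2(phen)]ClO4

Ligands: 1 1,10-phenanthroline (phen, neutral), 2 isothiocyanato (NCS, -1), 1 acetylacetonato (acac, -1). Ligand charge sum = -3.
With Sn in oxidation state +4, the complex ion is [Sn...]^1+.
Charge balance with perchlorate (-1) requires 1 complex ion per 1 perchlorate.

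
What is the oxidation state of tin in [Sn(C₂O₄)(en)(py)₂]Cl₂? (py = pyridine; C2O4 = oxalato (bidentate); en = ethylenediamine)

+4

2 chloride outside the brackets (-1 each) → the complex ion is 2+.
Ligand charges: 2×py neutral; 1×C2O4 = -2; 1×en neutral; sum -2.
Sn + (-2) = 2+ ⇒ Sn is +4.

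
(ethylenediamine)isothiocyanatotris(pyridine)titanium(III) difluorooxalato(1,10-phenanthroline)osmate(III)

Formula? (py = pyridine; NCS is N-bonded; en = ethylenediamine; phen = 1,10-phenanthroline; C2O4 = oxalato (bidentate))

Cation [Ti…]: ligand charges -1, Ti(III) ⇒ ion charge 2+.
Anion [Os…]: ligand charges -4, Os(III) ⇒ ion charge 1−.

[Ti(en)(NCS)(py)3][Os(C2O4)F2(phen)]2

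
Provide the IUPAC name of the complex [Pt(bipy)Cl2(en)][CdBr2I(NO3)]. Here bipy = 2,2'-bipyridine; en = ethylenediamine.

Both ions are complex: the cation is named first with the plain metal name, the anion second with the -ate form; each ion's ligands are alphabetised independently.
Cadmium is always +2 in its complexes; the anion's ligand charges sum to -4, so the complex anion is 2−.
A 1:1 salt means the cation carries the equal and opposite charge, 2+.
Cation: ligand charges sum to -2; for the ion to be 2+, Pt = +4.

(2,2'-bipyridine)dichloro(ethylenediamine)platinum(IV) dibromoiodonitratocadmate(II)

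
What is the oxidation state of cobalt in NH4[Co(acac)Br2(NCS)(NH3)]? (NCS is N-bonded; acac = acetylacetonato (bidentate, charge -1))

+3

1 ammonium outside the brackets (+1 each) → the complex ion is 1−.
Ligand charges: 1×NH3 neutral; 1×NCS = -1; 1×acac = -1; 2×Br = -2; sum -4.
Co + (-4) = 1− ⇒ Co is +3.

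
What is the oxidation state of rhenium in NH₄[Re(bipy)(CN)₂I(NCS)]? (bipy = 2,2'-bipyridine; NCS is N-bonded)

+3

1 ammonium outside the brackets (+1 each) → the complex ion is 1−.
Ligand charges: 2×CN = -2; 1×I = -1; 1×bipy neutral; 1×NCS = -1; sum -4.
Re + (-4) = 1− ⇒ Re is +3.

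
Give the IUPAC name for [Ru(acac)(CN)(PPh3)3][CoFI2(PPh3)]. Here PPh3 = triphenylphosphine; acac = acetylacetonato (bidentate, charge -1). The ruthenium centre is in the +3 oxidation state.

Both ions are complex: the cation is named first with the plain metal name, the anion second with the -ate form; each ion's ligands are alphabetised independently.
Ru is given as +3; the cation's ligand charges sum to -2, so the complex cation is 1+.
A 1:1 salt means the anion carries the equal and opposite charge, 1−.
Anion: ligand charges sum to -3; for the ion to be 1−, Co = +2.

(acetylacetonato)cyanotris(triphenylphosphine)ruthenium(III) fluorodiiodo(triphenylphosphine)cobaltate(II)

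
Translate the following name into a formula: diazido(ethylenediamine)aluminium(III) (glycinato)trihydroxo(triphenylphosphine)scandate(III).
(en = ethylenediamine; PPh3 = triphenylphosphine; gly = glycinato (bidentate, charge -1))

[Al(en)(N3)2][Sc(gly)(OH)3(PPh3)]

Cation [Al…]: ligand charges -2, Al(III) ⇒ ion charge 1+.
Anion [Sc…]: ligand charges -4, Sc(III) ⇒ ion charge 1−.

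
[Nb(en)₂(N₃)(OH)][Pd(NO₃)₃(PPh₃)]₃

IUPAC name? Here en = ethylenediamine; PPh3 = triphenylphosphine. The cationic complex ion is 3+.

azidobis(ethylenediamine)hydroxoniobium(V) trinitrato(triphenylphosphine)palladate(II)

Both ions are complex: the cation is named first with the plain metal name, the anion second with the -ate form; each ion's ligands are alphabetised independently.
The complex cation is given as 3+; its ligand charges sum to -2, so Nb = +5.
With 3 anions per cation, each anion must be 3/3 = 1−.
Anion: ligand charges sum to -3; for the ion to be 1−, Pd = +2.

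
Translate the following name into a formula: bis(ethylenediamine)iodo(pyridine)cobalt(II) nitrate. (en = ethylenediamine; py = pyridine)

Ligands: 2 ethylenediamine (en, neutral), 1 pyridine (py, neutral), 1 iodo (I, -1). Ligand charge sum = -1.
With Co in oxidation state +2, the complex ion is [Co...]^1+.
Charge balance with nitrate (-1) requires 1 complex ion per 1 nitrate.

[Co(en)2I(py)]NO3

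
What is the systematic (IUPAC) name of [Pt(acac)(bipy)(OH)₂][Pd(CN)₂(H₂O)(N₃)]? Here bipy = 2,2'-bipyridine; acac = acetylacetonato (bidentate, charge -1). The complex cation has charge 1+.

Both ions are complex: the cation is named first with the plain metal name, the anion second with the -ate form; each ion's ligands are alphabetised independently.
The complex cation is given as 1+; its ligand charges sum to -3, so Pt = +4.
A 1:1 salt means the anion carries the equal and opposite charge, 1−.
Anion: ligand charges sum to -3; for the ion to be 1−, Pd = +2.

(acetylacetonato)(2,2'-bipyridine)dihydroxoplatinum(IV) aquaazidodicyanopalladate(II)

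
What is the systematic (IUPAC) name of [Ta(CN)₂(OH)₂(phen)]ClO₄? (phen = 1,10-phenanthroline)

The 1 perchlorate counter-ion carries a total charge of -1, so each complex ion is 1+.
Ligand charges: 2×hydroxo (-1 each), 1×1,10-phenanthroline (neutral), 2×cyano (-1 each); total -4. So Ta + (-4) = 1+, giving Ta = +5.
Ligands are named alphabetically: cyano before hydroxo before phenanthroline.

dicyanodihydroxo(1,10-phenanthroline)tantalum(V) perchlorate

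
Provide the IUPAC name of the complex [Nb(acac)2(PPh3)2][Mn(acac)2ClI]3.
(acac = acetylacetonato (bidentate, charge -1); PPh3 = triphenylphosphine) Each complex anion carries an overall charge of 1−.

Both ions are complex: the cation is named first with the plain metal name, the anion second with the -ate form; each ion's ligands are alphabetised independently.
The complex anion is given as 1−; its ligand charges sum to -4, so Mn = +3.
With 3 anions per cation, the cation must be 3×1 = 3+.
Cation: ligand charges sum to -2; for the ion to be 3+, Nb = +5.

bis(acetylacetonato)bis(triphenylphosphine)niobium(V) bis(acetylacetonato)chloroiodomanganate(III)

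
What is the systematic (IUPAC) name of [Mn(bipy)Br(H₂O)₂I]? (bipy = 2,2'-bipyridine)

There is no counter-ion, so the complex is neutral overall.
Ligand charges: 1×iodo (-1 each), 1×bromo (-1 each), 1×2,2'-bipyridine (neutral), 2×aqua (neutral); total -2. So Mn + (-2) = 0, giving Mn = +2.
Ligands are named alphabetically: aqua before bipyridine before bromo before iodo.

diaqua(2,2'-bipyridine)bromoiodomanganese(II)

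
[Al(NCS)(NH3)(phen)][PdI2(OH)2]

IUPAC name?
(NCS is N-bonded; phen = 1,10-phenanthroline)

Aluminium is always +3 in its complexes; the cation's ligand charges sum to -1, so the complex cation is 2+.
A 1:1 salt means the anion carries the equal and opposite charge, 2−.
Anion: ligand charges sum to -4; for the ion to be 2−, Pd = +2.

ammineisothiocyanato(1,10-phenanthroline)aluminium(III) dihydroxodiiodopalladate(II)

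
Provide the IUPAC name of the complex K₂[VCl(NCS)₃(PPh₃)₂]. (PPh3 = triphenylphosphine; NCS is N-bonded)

potassium chlorotriisothiocyanatobis(triphenylphosphine)vanadate(II)

The 2 potassium counter-ions carry a total charge of +2, so each complex ion is 2−.
Ligand charges: 2×triphenylphosphine (neutral), 3×isothiocyanato (-1 each), 1×chloro (-1 each); total -4. So V + (-4) = 2−, giving V = +2.
Ligands are named alphabetically: chloro before isothiocyanato before triphenylphosphine.
The complex ion is anionic, so vanadium takes the -ate form vanadate(II).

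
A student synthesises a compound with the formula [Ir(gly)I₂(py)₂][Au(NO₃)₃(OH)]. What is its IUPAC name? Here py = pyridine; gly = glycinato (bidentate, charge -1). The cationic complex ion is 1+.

Both ions are complex: the cation is named first with the plain metal name, the anion second with the -ate form; each ion's ligands are alphabetised independently.
The complex cation is given as 1+; its ligand charges sum to -3, so Ir = +4.
A 1:1 salt means the anion carries the equal and opposite charge, 1−.
Anion: ligand charges sum to -4; for the ion to be 1−, Au = +3.

(glycinato)diiodobis(pyridine)iridium(IV) hydroxotrinitratoaurate(III)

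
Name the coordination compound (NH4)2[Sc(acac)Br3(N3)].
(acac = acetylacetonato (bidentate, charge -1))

The 2 ammonium counter-ions carry a total charge of +2, so each complex ion is 2−.
Ligand charges: 1×azido (-1 each), 3×bromo (-1 each), 1×acetylacetonato (-1 each); total -5. So Sc + (-5) = 2−, giving Sc = +3.
Ligands are named alphabetically: acetylacetonato before azido before bromo.
The complex ion is anionic, so scandium takes the -ate form scandate(III).

ammonium (acetylacetonato)azidotribromoscandate(III)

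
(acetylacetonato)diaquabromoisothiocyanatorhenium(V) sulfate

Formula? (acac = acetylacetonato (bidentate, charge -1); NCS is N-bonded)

[Re(acac)Br(H2O)2(NCS)]SO4

Ligands: 1 acetylacetonato (acac, -1), 1 isothiocyanato (NCS, -1), 1 bromo (Br, -1), 2 aqua (H2O, neutral). Ligand charge sum = -3.
Charge balance with sulfate (-2) requires 1 complex ion per 1 sulfate.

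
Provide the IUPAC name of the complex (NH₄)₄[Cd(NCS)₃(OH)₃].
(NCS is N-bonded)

The 4 ammonium counter-ions carry a total charge of +4, so each complex ion is 4−.
Ligand charges: 3×hydroxo (-1 each), 3×isothiocyanato (-1 each); total -6. So Cd + (-6) = 4−, giving Cd = +2.
Ligands are named alphabetically: hydroxo before isothiocyanato.
The complex ion is anionic, so cadmium takes the -ate form cadmate(II).

ammonium trihydroxotriisothiocyanatocadmate(II)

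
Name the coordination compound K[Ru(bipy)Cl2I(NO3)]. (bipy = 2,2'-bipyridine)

potassium (2,2'-bipyridine)dichloroiodonitratoruthenate(III)

The 1 potassium counter-ion carries a total charge of +1, so each complex ion is 1−.
Ligand charges: 1×2,2'-bipyridine (neutral), 2×chloro (-1 each), 1×nitrato (-1 each), 1×iodo (-1 each); total -4. So Ru + (-4) = 1−, giving Ru = +3.
Ligands are named alphabetically: bipyridine before chloro before iodo before nitrato.
The complex ion is anionic, so ruthenium takes the -ate form ruthenate(III).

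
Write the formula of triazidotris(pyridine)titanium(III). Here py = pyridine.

[Ti(N3)3(py)3]

Ligands: 3 azido (N3, -1), 3 pyridine (py, neutral). Ligand charge sum = -3.
With Ti in oxidation state +3, the complex ion is [Ti...].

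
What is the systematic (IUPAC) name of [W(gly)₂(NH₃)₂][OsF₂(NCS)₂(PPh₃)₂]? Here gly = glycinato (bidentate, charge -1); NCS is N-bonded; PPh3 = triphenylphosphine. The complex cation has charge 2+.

diamminebis(glycinato)tungsten(IV) difluorodiisothiocyanatobis(triphenylphosphine)osmate(II)

Both ions are complex: the cation is named first with the plain metal name, the anion second with the -ate form; each ion's ligands are alphabetised independently.
The complex cation is given as 2+; its ligand charges sum to -2, so W = +4.
A 1:1 salt means the anion carries the equal and opposite charge, 2−.
Anion: ligand charges sum to -4; for the ion to be 2−, Os = +2.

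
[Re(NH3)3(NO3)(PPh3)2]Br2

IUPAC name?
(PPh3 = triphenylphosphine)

The 2 bromide counter-ions carry a total charge of -2, so each complex ion is 2+.
Ligand charges: 2×triphenylphosphine (neutral), 3×ammine (neutral), 1×nitrato (-1 each); total -1. So Re + (-1) = 2+, giving Re = +3.
Ligands are named alphabetically: ammine before nitrato before triphenylphosphine.

triamminenitratobis(triphenylphosphine)rhenium(III) bromide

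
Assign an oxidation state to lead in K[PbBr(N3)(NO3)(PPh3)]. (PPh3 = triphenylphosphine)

1 potassium outside the brackets (+1 each) → the complex ion is 1−.
Ligand charges: 1×PPh3 neutral; 1×N3 = -1; 1×Br = -1; 1×NO3 = -1; sum -3.
Pb + (-3) = 1− ⇒ Pb is +2.

+2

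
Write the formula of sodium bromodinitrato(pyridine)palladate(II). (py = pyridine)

Ligands: 1 pyridine (py, neutral), 1 bromo (Br, -1), 2 nitrato (NO3, -1). Ligand charge sum = -3.
Charge balance with sodium (+1) requires 1 complex ion per 1 sodium.

Na[PdBr(NO3)2(py)]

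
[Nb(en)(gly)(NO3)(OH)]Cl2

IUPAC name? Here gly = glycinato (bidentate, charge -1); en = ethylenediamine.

The 2 chloride counter-ions carry a total charge of -2, so each complex ion is 2+.
Ligand charges: 1×nitrato (-1 each), 1×glycinato (-1 each), 1×ethylenediamine (neutral), 1×hydroxo (-1 each); total -3. So Nb + (-3) = 2+, giving Nb = +5.
Ligands are named alphabetically: ethylenediamine before glycinato before hydroxo before nitrato.

(ethylenediamine)(glycinato)hydroxonitratoniobium(V) chloride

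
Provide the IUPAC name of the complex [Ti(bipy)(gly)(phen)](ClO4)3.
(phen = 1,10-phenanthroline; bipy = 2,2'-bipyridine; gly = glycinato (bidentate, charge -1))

The 3 perchlorate counter-ions carry a total charge of -3, so each complex ion is 3+.
Ligand charges: 1×1,10-phenanthroline (neutral), 1×2,2'-bipyridine (neutral), 1×glycinato (-1 each); total -1. So Ti + (-1) = 3+, giving Ti = +4.
Ligands are named alphabetically: bipyridine before glycinato before phenanthroline.

(2,2'-bipyridine)(glycinato)(1,10-phenanthroline)titanium(IV) perchlorate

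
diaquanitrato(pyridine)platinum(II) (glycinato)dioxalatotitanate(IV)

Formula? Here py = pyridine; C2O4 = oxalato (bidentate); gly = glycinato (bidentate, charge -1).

[Pt(H2O)2(NO3)(py)][Ti(C2O4)2(gly)]

Cation [Pt…]: ligand charges -1, Pt(II) ⇒ ion charge 1+.
Anion [Ti…]: ligand charges -5, Ti(IV) ⇒ ion charge 1−.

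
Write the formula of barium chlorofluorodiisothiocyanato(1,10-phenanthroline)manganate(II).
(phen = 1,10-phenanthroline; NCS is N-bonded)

Ligands: 1 chloro (Cl, -1), 1 fluoro (F, -1), 1 1,10-phenanthroline (phen, neutral), 2 isothiocyanato (NCS, -1). Ligand charge sum = -4.
With Mn in oxidation state +2, the complex ion is [Mn...]^2−.
Charge balance with barium (+2) requires 1 complex ion per 1 barium.

Ba[MnClF(NCS)2(phen)]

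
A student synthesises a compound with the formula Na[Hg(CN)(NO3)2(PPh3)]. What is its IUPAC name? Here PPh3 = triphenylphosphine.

The 1 sodium counter-ion carries a total charge of +1, so each complex ion is 1−.
Ligand charges: 2×nitrato (-1 each), 1×triphenylphosphine (neutral), 1×cyano (-1 each); total -3. So Hg + (-3) = 1−, giving Hg = +2.
Ligands are named alphabetically: cyano before nitrato before triphenylphosphine.
The complex ion is anionic, so mercury takes the -ate form mercurate(II).

sodium cyanodinitrato(triphenylphosphine)mercurate(II)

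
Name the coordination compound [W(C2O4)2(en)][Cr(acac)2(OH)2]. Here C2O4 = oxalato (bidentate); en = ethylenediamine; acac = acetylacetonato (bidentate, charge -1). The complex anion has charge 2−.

(ethylenediamine)dioxalatotungsten(VI) bis(acetylacetonato)dihydroxochromate(II)

The complex anion is given as 2−; its ligand charges sum to -4, so Cr = +2.
A 1:1 salt means the cation carries the equal and opposite charge, 2+.
Cation: ligand charges sum to -4; for the ion to be 2+, W = +6.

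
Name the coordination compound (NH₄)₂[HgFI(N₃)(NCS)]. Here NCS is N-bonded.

ammonium azidofluoroiodoisothiocyanatomercurate(II)

The 2 ammonium counter-ions carry a total charge of +2, so each complex ion is 2−.
Ligand charges: 1×azido (-1 each), 1×iodo (-1 each), 1×isothiocyanato (-1 each), 1×fluoro (-1 each); total -4. So Hg + (-4) = 2−, giving Hg = +2.
Ligands are named alphabetically: azido before fluoro before iodo before isothiocyanato.
The complex ion is anionic, so mercury takes the -ate form mercurate(II).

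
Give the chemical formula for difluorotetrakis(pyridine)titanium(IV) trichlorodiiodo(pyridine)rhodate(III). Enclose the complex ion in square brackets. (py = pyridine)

Cation [Ti…]: ligand charges -2, Ti(IV) ⇒ ion charge 2+.
Anion [Rh…]: ligand charges -5, Rh(III) ⇒ ion charge 2−.
One 2+ cation balances one 2− anion.

[TiF2(py)4][RhCl3I2(py)]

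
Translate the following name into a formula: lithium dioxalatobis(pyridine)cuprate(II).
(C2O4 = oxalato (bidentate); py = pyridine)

Li2[Cu(C2O4)2(py)2]

Ligands: 2 oxalato (C2O4, -2), 2 pyridine (py, neutral). Ligand charge sum = -4.
With Cu in oxidation state +2, the complex ion is [Cu...]^2−.
Charge balance with lithium (+1) requires 1 complex ion per 2 lithium.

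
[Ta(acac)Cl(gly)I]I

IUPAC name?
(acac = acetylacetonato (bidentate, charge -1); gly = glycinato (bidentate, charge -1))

(acetylacetonato)chloro(glycinato)iodotantalum(V) iodide

The 1 iodide counter-ion carries a total charge of -1, so each complex ion is 1+.
Ligand charges: 1×iodo (-1 each), 1×chloro (-1 each), 1×acetylacetonato (-1 each), 1×glycinato (-1 each); total -4. So Ta + (-4) = 1+, giving Ta = +5.
Ligands are named alphabetically: acetylacetonato before chloro before glycinato before iodo.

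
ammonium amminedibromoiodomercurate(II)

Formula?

Ligands: 2 bromo (Br, -1), 1 iodo (I, -1), 1 ammine (NH3, neutral). Ligand charge sum = -3.
With Hg in oxidation state +2, the complex ion is [Hg...]^1−.
Charge balance with ammonium (+1) requires 1 complex ion per 1 ammonium.

NH4[HgBr2I(NH3)]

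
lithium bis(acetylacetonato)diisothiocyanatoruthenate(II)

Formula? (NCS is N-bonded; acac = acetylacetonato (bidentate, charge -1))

Li2[Ru(acac)2(NCS)2]

Ligands: 2 isothiocyanato (NCS, -1), 2 acetylacetonato (acac, -1). Ligand charge sum = -4.
With Ru in oxidation state +2, the complex ion is [Ru...]^2−.
Charge balance with lithium (+1) requires 1 complex ion per 2 lithium.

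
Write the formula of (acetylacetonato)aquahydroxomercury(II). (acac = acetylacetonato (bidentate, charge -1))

Ligands: 1 hydroxo (OH, -1), 1 acetylacetonato (acac, -1), 1 aqua (H2O, neutral). Ligand charge sum = -2.
With Hg in oxidation state +2, the complex ion is [Hg...].

[Hg(acac)(H2O)(OH)]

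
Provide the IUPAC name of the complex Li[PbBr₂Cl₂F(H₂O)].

lithium aquadibromodichlorofluoroplumbate(IV)

The 1 lithium counter-ion carries a total charge of +1, so each complex ion is 1−.
Ligand charges: 2×bromo (-1 each), 2×chloro (-1 each), 1×aqua (neutral), 1×fluoro (-1 each); total -5. So Pb + (-5) = 1−, giving Pb = +4.
Ligands are named alphabetically: aqua before bromo before chloro before fluoro.
The complex ion is anionic, so lead takes the -ate form plumbate(IV).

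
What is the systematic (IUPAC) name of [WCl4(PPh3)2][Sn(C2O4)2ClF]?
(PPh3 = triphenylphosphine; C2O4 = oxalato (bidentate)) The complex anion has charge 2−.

The complex anion is given as 2−; its ligand charges sum to -6, so Sn = +4.
A 1:1 salt means the cation carries the equal and opposite charge, 2+.
Cation: ligand charges sum to -4; for the ion to be 2+, W = +6.

tetrachlorobis(triphenylphosphine)tungsten(VI) chlorofluorodioxalatostannate(IV)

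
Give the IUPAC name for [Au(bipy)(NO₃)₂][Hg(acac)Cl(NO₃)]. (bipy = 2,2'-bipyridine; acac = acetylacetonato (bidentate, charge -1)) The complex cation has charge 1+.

(2,2'-bipyridine)dinitratogold(III) (acetylacetonato)chloronitratomercurate(II)

Both ions are complex: the cation is named first with the plain metal name, the anion second with the -ate form; each ion's ligands are alphabetised independently.
The complex cation is given as 1+; its ligand charges sum to -2, so Au = +3.
A 1:1 salt means the anion carries the equal and opposite charge, 1−.
Anion: ligand charges sum to -3; for the ion to be 1−, Hg = +2.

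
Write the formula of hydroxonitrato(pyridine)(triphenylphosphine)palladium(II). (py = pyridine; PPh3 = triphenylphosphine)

Ligands: 1 pyridine (py, neutral), 1 nitrato (NO3, -1), 1 triphenylphosphine (PPh3, neutral), 1 hydroxo (OH, -1). Ligand charge sum = -2.
With Pd in oxidation state +2, the complex ion is [Pd...].

[Pd(NO3)(OH)(PPh3)(py)]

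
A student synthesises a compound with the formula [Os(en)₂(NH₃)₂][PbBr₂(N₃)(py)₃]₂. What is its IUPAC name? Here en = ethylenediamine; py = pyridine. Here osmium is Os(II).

diamminebis(ethylenediamine)osmium(II) azidodibromotris(pyridine)plumbate(II)

Both ions are complex: the cation is named first with the plain metal name, the anion second with the -ate form; each ion's ligands are alphabetised independently.
Os is given as +2; the cation's ligand charges sum to 0, so the complex cation is 2+.
With 2 anions per cation, each anion must be 2/2 = 1−.
Anion: ligand charges sum to -3; for the ion to be 1−, Pb = +2.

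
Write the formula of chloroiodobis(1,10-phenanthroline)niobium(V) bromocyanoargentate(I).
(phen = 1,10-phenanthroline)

[NbClI(phen)2][AgBr(CN)]3

Cation [Nb…]: ligand charges -2, Nb(V) ⇒ ion charge 3+.
Anion [Ag…]: ligand charges -2, Ag(I) ⇒ ion charge 1−.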